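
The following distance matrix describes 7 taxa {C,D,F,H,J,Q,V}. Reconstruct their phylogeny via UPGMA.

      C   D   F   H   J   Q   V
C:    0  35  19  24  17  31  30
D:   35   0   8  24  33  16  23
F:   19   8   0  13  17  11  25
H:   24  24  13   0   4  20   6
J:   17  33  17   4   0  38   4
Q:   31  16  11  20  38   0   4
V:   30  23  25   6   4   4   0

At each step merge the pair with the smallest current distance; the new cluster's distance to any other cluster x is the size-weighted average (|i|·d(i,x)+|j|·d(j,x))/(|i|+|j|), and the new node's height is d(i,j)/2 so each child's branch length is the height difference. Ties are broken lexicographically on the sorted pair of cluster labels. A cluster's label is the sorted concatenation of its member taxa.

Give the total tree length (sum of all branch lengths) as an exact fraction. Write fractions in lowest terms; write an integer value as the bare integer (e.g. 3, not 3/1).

1. join H+J (d=4) ⇒ HJ; edges |H|=2, |J|=2
  updated: d(C,HJ)=41/2, d(D,HJ)=57/2, d(F,HJ)=15, d(HJ,Q)=29, d(HJ,V)=5
2. join Q+V (d=4) ⇒ QV; edges |Q|=2, |V|=2
  updated: d(C,QV)=61/2, d(D,QV)=39/2, d(F,QV)=18, d(HJ,QV)=17
3. join D+F (d=8) ⇒ DF; edges |D|=4, |F|=4
  updated: d(C,DF)=27, d(DF,HJ)=87/4, d(DF,QV)=75/4
4. join HJ+QV (d=17) ⇒ HJQV; edges |HJ|=13/2, |QV|=13/2
  updated: d(C,HJQV)=51/2, d(DF,HJQV)=81/4
5. join DF+HJQV (d=81/4) ⇒ DFHJQV; edges |DF|=49/8, |HJQV|=13/8
  updated: d(C,DFHJQV)=26
6. join C+DFHJQV (d=26) ⇒ CDFHJQV; edges |C|=13, |DFHJQV|=23/8
final tree: (C:13,((D:4,F:4):49/8,((H:2,J:2):13/2,(Q:2,V:2):13/2):13/8):23/8)
total length: 421/8

421/8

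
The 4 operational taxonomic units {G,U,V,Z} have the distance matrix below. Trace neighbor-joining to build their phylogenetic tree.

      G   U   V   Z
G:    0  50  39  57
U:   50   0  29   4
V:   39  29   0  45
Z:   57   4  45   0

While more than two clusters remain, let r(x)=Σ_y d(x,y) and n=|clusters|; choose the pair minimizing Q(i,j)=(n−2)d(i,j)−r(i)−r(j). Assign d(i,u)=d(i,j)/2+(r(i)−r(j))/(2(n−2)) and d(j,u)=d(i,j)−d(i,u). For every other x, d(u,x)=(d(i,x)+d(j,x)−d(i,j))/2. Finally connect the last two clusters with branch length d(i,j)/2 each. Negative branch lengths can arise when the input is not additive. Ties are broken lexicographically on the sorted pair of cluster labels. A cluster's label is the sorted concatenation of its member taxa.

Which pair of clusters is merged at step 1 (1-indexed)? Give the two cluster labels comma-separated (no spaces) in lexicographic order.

1. join G+V (d=39, Q=-181) ⇒ GV; edges |G|=111/4, |V|=45/4
  updated: d(GV,U)=20, d(GV,Z)=63/2
2. join GV+U (d=20, Q=-111/2) ⇒ GUV; edges |GV|=95/4, |U|=-15/4
  updated: d(GUV,Z)=31/4
3. join GUV+Z (d=31/4) ⇒ GUVZ; edges |GUV|=31/8, |Z|=31/8
final tree: (((G:111/4,V:45/4):95/4,U:-15/4):31/8,Z:31/8)
total length: 267/4

G,V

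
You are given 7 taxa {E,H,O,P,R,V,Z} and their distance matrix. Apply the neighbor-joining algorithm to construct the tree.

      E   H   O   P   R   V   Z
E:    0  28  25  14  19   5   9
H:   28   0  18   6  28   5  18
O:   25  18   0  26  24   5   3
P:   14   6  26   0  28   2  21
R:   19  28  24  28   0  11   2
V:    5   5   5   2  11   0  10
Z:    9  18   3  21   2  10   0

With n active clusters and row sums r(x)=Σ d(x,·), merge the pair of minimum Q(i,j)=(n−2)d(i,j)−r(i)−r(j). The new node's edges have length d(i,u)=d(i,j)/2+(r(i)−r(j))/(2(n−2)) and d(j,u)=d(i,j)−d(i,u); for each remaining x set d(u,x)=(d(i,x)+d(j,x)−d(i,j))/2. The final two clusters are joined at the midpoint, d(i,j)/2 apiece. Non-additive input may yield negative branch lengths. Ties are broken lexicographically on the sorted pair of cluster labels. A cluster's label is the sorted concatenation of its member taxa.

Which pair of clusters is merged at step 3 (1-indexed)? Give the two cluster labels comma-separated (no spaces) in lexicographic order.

iteration 1: select H,P (d=6, Q=-170); attach at lengths (18/5, 12/5); label the merged cluster HP
  updated: d(E,HP)=18, d(HP,O)=19, d(HP,R)=25, d(HP,V)=1/2, d(HP,Z)=33/2
iteration 2: select R,Z (d=2, Q=-227/2); attach at lengths (97/16, -65/16); label the merged cluster RZ
  updated: d(E,RZ)=13, d(HP,RZ)=79/4, d(O,RZ)=25/2, d(RZ,V)=19/2
iteration 3: select O,RZ (d=25/2, Q=-315/4); attach at lengths (59/8, 41/8); label the merged cluster ORZ
  updated: d(E,ORZ)=51/4, d(HP,ORZ)=105/8, d(ORZ,V)=1
iteration 4: select E,ORZ (d=51/4, Q=-297/8); attach at lengths (275/32, 133/32); label the merged cluster EORZ
  updated: d(EORZ,HP)=147/16, d(EORZ,V)=-27/8
iteration 5: select EORZ,HP (d=147/16, Q=-101/16); attach at lengths (85/32, 209/32); label the merged cluster EHOPRZ
  updated: d(EHOPRZ,V)=-193/32
iteration 6: select EHOPRZ,V (d=-193/32); attach at lengths (-193/64, -193/64); label the merged cluster EHOPRVZ
final tree: (((E:275/32,(O:59/8,(R:97/16,Z:-65/16):41/8):133/32):85/32,(H:18/5,P:12/5):209/32):-193/64,V:-193/64)
total length: 1165/32

O,RZ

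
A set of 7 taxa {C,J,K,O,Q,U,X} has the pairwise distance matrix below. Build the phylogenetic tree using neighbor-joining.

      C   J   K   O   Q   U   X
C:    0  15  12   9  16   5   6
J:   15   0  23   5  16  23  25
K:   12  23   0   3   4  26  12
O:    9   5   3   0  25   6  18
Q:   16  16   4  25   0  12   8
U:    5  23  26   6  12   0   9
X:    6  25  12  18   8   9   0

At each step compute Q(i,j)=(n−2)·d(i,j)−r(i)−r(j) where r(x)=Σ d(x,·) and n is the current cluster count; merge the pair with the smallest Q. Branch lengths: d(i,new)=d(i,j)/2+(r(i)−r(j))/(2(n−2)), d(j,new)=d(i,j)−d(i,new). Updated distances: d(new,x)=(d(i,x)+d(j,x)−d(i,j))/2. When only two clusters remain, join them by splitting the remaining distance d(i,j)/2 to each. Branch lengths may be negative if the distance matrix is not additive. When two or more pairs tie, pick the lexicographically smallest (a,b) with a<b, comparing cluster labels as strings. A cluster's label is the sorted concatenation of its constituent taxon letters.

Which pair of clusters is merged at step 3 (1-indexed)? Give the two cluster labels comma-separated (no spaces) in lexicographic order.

iteration 1: select J,O (d=5, Q=-148); attach at lengths (33/5, -8/5); label the merged cluster JO
  updated: d(C,JO)=19/2, d(JO,K)=21/2, d(JO,Q)=18, d(JO,U)=12, d(JO,X)=19
iteration 2: select K,Q (d=4, Q=-213/2); attach at lengths (45/16, 19/16); label the merged cluster KQ
  updated: d(C,KQ)=12, d(JO,KQ)=49/4, d(KQ,U)=17, d(KQ,X)=8
iteration 3: select KQ,X (d=8, Q=-269/4); attach at lengths (125/24, 67/24); label the merged cluster KQX
  updated: d(C,KQX)=5, d(JO,KQX)=93/8, d(KQX,U)=9
iteration 4: select C,U (d=5, Q=-71/2); attach at lengths (7/8, 33/8); label the merged cluster CU
  updated: d(CU,JO)=33/4, d(CU,KQX)=9/2
iteration 5: select CU,JO (d=33/4, Q=-195/8); attach at lengths (9/16, 123/16); label the merged cluster CJOU
  updated: d(CJOU,KQX)=63/16
iteration 6: select CJOU,KQX (d=63/16); attach at lengths (63/32, 63/32); label the merged cluster CJKOQUX
final tree: (((C:7/8,U:33/8):9/16,(J:33/5,O:-8/5):123/16):63/32,((K:45/16,Q:19/16):125/24,X:67/24):63/32)
total length: 547/16

KQ,X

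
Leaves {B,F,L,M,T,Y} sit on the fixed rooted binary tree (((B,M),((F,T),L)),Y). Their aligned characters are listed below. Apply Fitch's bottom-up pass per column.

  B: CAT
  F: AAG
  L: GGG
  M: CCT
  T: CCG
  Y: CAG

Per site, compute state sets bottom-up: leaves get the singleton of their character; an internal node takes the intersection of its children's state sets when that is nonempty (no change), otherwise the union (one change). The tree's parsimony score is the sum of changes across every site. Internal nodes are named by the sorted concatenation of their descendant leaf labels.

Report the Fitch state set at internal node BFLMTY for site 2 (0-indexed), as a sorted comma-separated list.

G

[col 0] BM: children B:{C}, M:{C} ∩→ {C}; cost 0
[col 0] FT: children F:{A}, T:{C} ∪→ {A,C}; cost 1
[col 0] FLT: children FT:{A,C}, L:{G} ∪→ {A,C,G}; cost 1
[col 0] BFLMT: children BM:{C}, FLT:{A,C,G} ∩→ {C}; cost 0
[col 0] BFLMTY: children BFLMT:{C}, Y:{C} ∩→ {C}; cost 0
[col 1] BM: children B:{A}, M:{C} ∪→ {A,C}; cost 1
[col 1] FT: children F:{A}, T:{C} ∪→ {A,C}; cost 1
[col 1] FLT: children FT:{A,C}, L:{G} ∪→ {A,C,G}; cost 1
[col 1] BFLMT: children BM:{A,C}, FLT:{A,C,G} ∩→ {A,C}; cost 0
[col 1] BFLMTY: children BFLMT:{A,C}, Y:{A} ∩→ {A}; cost 0
[col 2] BM: children B:{T}, M:{T} ∩→ {T}; cost 0
[col 2] FT: children F:{G}, T:{G} ∩→ {G}; cost 0
[col 2] FLT: children FT:{G}, L:{G} ∩→ {G}; cost 0
[col 2] BFLMT: children BM:{T}, FLT:{G} ∪→ {G,T}; cost 1
[col 2] BFLMTY: children BFLMT:{G,T}, Y:{G} ∩→ {G}; cost 0
per-site changes: [2, 3, 1]; total = 6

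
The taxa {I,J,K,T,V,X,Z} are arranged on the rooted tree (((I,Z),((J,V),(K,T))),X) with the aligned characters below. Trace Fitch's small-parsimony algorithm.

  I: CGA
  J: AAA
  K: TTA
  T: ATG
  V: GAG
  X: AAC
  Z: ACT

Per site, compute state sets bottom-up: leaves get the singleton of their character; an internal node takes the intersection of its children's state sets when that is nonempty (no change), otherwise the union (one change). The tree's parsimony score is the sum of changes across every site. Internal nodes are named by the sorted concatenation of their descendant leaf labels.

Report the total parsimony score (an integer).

IZ@0: {C} ∪ {A} = {A,C} (union, +1)
JV@0: {A} ∪ {G} = {A,G} (union, +1)
KT@0: {T} ∪ {A} = {A,T} (union, +1)
JKTV@0: {A,G} ∩ {A,T} = {A} (intersection, +0)
IJKTVZ@0: {A,C} ∩ {A} = {A} (intersection, +0)
IJKTVXZ@0: {A} ∩ {A} = {A} (intersection, +0)
IZ@1: {G} ∪ {C} = {C,G} (union, +1)
JV@1: {A} ∩ {A} = {A} (intersection, +0)
KT@1: {T} ∩ {T} = {T} (intersection, +0)
JKTV@1: {A} ∪ {T} = {A,T} (union, +1)
IJKTVZ@1: {C,G} ∪ {A,T} = {A,C,G,T} (union, +1)
IJKTVXZ@1: {A,C,G,T} ∩ {A} = {A} (intersection, +0)
IZ@2: {A} ∪ {T} = {A,T} (union, +1)
JV@2: {A} ∪ {G} = {A,G} (union, +1)
KT@2: {A} ∪ {G} = {A,G} (union, +1)
JKTV@2: {A,G} ∩ {A,G} = {A,G} (intersection, +0)
IJKTVZ@2: {A,T} ∩ {A,G} = {A} (intersection, +0)
IJKTVXZ@2: {A} ∪ {C} = {A,C} (union, +1)
per-site changes: [3, 3, 4]; total = 10

10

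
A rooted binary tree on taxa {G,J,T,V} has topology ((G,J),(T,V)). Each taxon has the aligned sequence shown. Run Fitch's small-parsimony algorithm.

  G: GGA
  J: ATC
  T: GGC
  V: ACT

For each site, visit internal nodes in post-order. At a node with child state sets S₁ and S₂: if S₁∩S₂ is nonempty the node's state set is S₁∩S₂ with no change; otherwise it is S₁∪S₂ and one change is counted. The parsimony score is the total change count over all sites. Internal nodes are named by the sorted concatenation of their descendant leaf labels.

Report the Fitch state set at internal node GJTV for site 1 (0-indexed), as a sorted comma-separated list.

[col 0] GJ: children G:{G}, J:{A} ∪→ {A,G}; cost 1
[col 0] TV: children T:{G}, V:{A} ∪→ {A,G}; cost 1
[col 0] GJTV: children GJ:{A,G}, TV:{A,G} ∩→ {A,G}; cost 0
[col 1] GJ: children G:{G}, J:{T} ∪→ {G,T}; cost 1
[col 1] TV: children T:{G}, V:{C} ∪→ {C,G}; cost 1
[col 1] GJTV: children GJ:{G,T}, TV:{C,G} ∩→ {G}; cost 0
[col 2] GJ: children G:{A}, J:{C} ∪→ {A,C}; cost 1
[col 2] TV: children T:{C}, V:{T} ∪→ {C,T}; cost 1
[col 2] GJTV: children GJ:{A,C}, TV:{C,T} ∩→ {C}; cost 0
per-site changes: [2, 2, 2]; total = 6

G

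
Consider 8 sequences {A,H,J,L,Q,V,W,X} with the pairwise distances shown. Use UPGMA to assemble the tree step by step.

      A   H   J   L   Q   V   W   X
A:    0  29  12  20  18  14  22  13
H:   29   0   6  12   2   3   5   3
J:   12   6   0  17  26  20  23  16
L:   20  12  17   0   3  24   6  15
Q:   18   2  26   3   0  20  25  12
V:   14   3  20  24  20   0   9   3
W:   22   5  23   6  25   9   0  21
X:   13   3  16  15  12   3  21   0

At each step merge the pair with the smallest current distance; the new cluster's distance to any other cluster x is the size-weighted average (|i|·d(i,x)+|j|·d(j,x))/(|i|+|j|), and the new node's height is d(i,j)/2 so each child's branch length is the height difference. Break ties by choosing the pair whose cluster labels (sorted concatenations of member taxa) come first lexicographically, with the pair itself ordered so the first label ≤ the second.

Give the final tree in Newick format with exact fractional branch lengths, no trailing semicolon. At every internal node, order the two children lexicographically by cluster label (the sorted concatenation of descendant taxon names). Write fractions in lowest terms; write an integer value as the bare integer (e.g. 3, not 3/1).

((A:6,J:6):10/3,(((H:1,Q:1):15/4,(V:3/2,X:3/2):13/4):19/8,(L:3,W:3):33/8):53/24)

1. join H+Q (d=2) ⇒ HQ; edges |H|=1, |Q|=1
  updated: d(A,HQ)=47/2, d(HQ,J)=16, d(HQ,L)=15/2, d(HQ,V)=23/2, d(HQ,W)=15, d(HQ,X)=15/2
2. join V+X (d=3) ⇒ VX; edges |V|=3/2, |X|=3/2
  updated: d(A,VX)=27/2, d(HQ,VX)=19/2, d(J,VX)=18, d(L,VX)=39/2, d(VX,W)=15
3. join L+W (d=6) ⇒ LW; edges |L|=3, |W|=3
  updated: d(A,LW)=21, d(HQ,LW)=45/4, d(J,LW)=20, d(LW,VX)=69/4
4. join HQ+VX (d=19/2) ⇒ HQVX; edges |HQ|=15/4, |VX|=13/4
  updated: d(A,HQVX)=37/2, d(HQVX,J)=17, d(HQVX,LW)=57/4
5. join A+J (d=12) ⇒ AJ; edges |A|=6, |J|=6
  updated: d(AJ,HQVX)=71/4, d(AJ,LW)=41/2
6. join HQVX+LW (d=57/4) ⇒ HLQVWX; edges |HQVX|=19/8, |LW|=33/8
  updated: d(AJ,HLQVWX)=56/3
7. join AJ+HLQVWX (d=56/3) ⇒ AHJLQVWX; edges |AJ|=10/3, |HLQVWX|=53/24
final tree: ((A:6,J:6):10/3,(((H:1,Q:1):15/4,(V:3/2,X:3/2):13/4):19/8,(L:3,W:3):33/8):53/24)
total length: 1009/24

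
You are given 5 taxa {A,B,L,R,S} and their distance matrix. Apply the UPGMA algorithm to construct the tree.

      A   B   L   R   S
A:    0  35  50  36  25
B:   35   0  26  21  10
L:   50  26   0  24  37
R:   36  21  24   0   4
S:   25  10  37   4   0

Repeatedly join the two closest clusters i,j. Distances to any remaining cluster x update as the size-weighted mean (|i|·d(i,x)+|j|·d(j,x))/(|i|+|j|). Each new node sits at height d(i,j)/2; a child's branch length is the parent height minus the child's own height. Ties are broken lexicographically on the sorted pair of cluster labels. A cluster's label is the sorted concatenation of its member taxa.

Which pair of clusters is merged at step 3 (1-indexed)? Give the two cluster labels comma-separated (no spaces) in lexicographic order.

BRS,L

iteration 1: select R,S (d=4); attach at lengths (2, 2); label the merged cluster RS
  updated: d(A,RS)=61/2, d(B,RS)=31/2, d(L,RS)=61/2
iteration 2: select B,RS (d=31/2); attach at lengths (31/4, 23/4); label the merged cluster BRS
  updated: d(A,BRS)=32, d(BRS,L)=29
iteration 3: select BRS,L (d=29); attach at lengths (27/4, 29/2); label the merged cluster BLRS
  updated: d(A,BLRS)=73/2
iteration 4: select A,BLRS (d=73/2); attach at lengths (73/4, 15/4); label the merged cluster ABLRS
final tree: (A:73/4,((B:31/4,(R:2,S:2):23/4):27/4,L:29/2):15/4)
total length: 243/4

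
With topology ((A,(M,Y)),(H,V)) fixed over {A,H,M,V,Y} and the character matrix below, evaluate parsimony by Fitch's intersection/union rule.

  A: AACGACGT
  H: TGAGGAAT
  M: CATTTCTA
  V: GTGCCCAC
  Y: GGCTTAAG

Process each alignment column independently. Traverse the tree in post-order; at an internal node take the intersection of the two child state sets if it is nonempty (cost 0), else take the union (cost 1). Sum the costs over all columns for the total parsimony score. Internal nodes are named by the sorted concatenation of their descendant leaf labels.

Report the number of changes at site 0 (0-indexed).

3

MY@0: {C} ∪ {G} = {C,G} (union, +1)
AMY@0: {A} ∪ {C,G} = {A,C,G} (union, +1)
HV@0: {T} ∪ {G} = {G,T} (union, +1)
AHMVY@0: {A,C,G} ∩ {G,T} = {G} (intersection, +0)
MY@1: {A} ∪ {G} = {A,G} (union, +1)
AMY@1: {A} ∩ {A,G} = {A} (intersection, +0)
HV@1: {G} ∪ {T} = {G,T} (union, +1)
AHMVY@1: {A} ∪ {G,T} = {A,G,T} (union, +1)
MY@2: {T} ∪ {C} = {C,T} (union, +1)
AMY@2: {C} ∩ {C,T} = {C} (intersection, +0)
HV@2: {A} ∪ {G} = {A,G} (union, +1)
AHMVY@2: {C} ∪ {A,G} = {A,C,G} (union, +1)
MY@3: {T} ∩ {T} = {T} (intersection, +0)
AMY@3: {G} ∪ {T} = {G,T} (union, +1)
HV@3: {G} ∪ {C} = {C,G} (union, +1)
AHMVY@3: {G,T} ∩ {C,G} = {G} (intersection, +0)
MY@4: {T} ∩ {T} = {T} (intersection, +0)
AMY@4: {A} ∪ {T} = {A,T} (union, +1)
HV@4: {G} ∪ {C} = {C,G} (union, +1)
AHMVY@4: {A,T} ∪ {C,G} = {A,C,G,T} (union, +1)
MY@5: {C} ∪ {A} = {A,C} (union, +1)
AMY@5: {C} ∩ {A,C} = {C} (intersection, +0)
HV@5: {A} ∪ {C} = {A,C} (union, +1)
AHMVY@5: {C} ∩ {A,C} = {C} (intersection, +0)
MY@6: {T} ∪ {A} = {A,T} (union, +1)
AMY@6: {G} ∪ {A,T} = {A,G,T} (union, +1)
HV@6: {A} ∩ {A} = {A} (intersection, +0)
AHMVY@6: {A,G,T} ∩ {A} = {A} (intersection, +0)
MY@7: {A} ∪ {G} = {A,G} (union, +1)
AMY@7: {T} ∪ {A,G} = {A,G,T} (union, +1)
HV@7: {T} ∪ {C} = {C,T} (union, +1)
AHMVY@7: {A,G,T} ∩ {C,T} = {T} (intersection, +0)
per-site changes: [3, 3, 3, 2, 3, 2, 2, 3]; total = 21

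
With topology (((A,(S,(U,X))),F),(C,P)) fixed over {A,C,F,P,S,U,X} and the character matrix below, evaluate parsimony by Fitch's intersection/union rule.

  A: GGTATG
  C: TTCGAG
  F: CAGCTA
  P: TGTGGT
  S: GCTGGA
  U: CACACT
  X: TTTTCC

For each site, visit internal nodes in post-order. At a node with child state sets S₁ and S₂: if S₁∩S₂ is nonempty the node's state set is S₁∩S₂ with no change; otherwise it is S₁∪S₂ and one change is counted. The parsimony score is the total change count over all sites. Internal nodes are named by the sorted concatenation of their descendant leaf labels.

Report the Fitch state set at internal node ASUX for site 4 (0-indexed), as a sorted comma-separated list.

C,G,T

UX@0: {C} ∪ {T} = {C,T} (union, +1)
SUX@0: {G} ∪ {C,T} = {C,G,T} (union, +1)
ASUX@0: {G} ∩ {C,G,T} = {G} (intersection, +0)
AFSUX@0: {G} ∪ {C} = {C,G} (union, +1)
CP@0: {T} ∩ {T} = {T} (intersection, +0)
ACFPSUX@0: {C,G} ∪ {T} = {C,G,T} (union, +1)
UX@1: {A} ∪ {T} = {A,T} (union, +1)
SUX@1: {C} ∪ {A,T} = {A,C,T} (union, +1)
ASUX@1: {G} ∪ {A,C,T} = {A,C,G,T} (union, +1)
AFSUX@1: {A,C,G,T} ∩ {A} = {A} (intersection, +0)
CP@1: {T} ∪ {G} = {G,T} (union, +1)
ACFPSUX@1: {A} ∪ {G,T} = {A,G,T} (union, +1)
UX@2: {C} ∪ {T} = {C,T} (union, +1)
SUX@2: {T} ∩ {C,T} = {T} (intersection, +0)
ASUX@2: {T} ∩ {T} = {T} (intersection, +0)
AFSUX@2: {T} ∪ {G} = {G,T} (union, +1)
CP@2: {C} ∪ {T} = {C,T} (union, +1)
ACFPSUX@2: {G,T} ∩ {C,T} = {T} (intersection, +0)
UX@3: {A} ∪ {T} = {A,T} (union, +1)
SUX@3: {G} ∪ {A,T} = {A,G,T} (union, +1)
ASUX@3: {A} ∩ {A,G,T} = {A} (intersection, +0)
AFSUX@3: {A} ∪ {C} = {A,C} (union, +1)
CP@3: {G} ∩ {G} = {G} (intersection, +0)
ACFPSUX@3: {A,C} ∪ {G} = {A,C,G} (union, +1)
UX@4: {C} ∩ {C} = {C} (intersection, +0)
SUX@4: {G} ∪ {C} = {C,G} (union, +1)
ASUX@4: {T} ∪ {C,G} = {C,G,T} (union, +1)
AFSUX@4: {C,G,T} ∩ {T} = {T} (intersection, +0)
CP@4: {A} ∪ {G} = {A,G} (union, +1)
ACFPSUX@4: {T} ∪ {A,G} = {A,G,T} (union, +1)
UX@5: {T} ∪ {C} = {C,T} (union, +1)
SUX@5: {A} ∪ {C,T} = {A,C,T} (union, +1)
ASUX@5: {G} ∪ {A,C,T} = {A,C,G,T} (union, +1)
AFSUX@5: {A,C,G,T} ∩ {A} = {A} (intersection, +0)
CP@5: {G} ∪ {T} = {G,T} (union, +1)
ACFPSUX@5: {A} ∪ {G,T} = {A,G,T} (union, +1)
per-site changes: [4, 5, 3, 4, 4, 5]; total = 25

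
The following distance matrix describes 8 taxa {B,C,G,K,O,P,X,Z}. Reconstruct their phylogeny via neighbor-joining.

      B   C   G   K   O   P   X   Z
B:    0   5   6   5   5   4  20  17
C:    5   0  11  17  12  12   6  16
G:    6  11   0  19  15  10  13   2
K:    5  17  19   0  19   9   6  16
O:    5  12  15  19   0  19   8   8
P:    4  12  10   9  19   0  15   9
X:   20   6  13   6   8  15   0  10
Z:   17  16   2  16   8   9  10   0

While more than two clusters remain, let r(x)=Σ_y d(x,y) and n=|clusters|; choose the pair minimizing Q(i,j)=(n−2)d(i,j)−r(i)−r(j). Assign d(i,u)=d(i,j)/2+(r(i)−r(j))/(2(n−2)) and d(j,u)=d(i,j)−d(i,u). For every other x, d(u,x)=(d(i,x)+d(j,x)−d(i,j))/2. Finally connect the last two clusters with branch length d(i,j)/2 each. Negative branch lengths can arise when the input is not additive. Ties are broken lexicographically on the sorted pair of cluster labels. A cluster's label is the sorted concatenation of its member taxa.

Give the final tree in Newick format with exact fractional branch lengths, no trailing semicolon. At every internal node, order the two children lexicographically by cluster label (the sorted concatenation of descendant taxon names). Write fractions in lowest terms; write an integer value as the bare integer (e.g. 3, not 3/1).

1. join G+Z (d=2, Q=-142) ⇒ GZ; edges |G|=5/6, |Z|=7/6
  updated: d(B,GZ)=21/2, d(C,GZ)=25/2, d(GZ,K)=33/2, d(GZ,O)=21/2, d(GZ,P)=17/2, d(GZ,X)=21/2
2. join K+X (d=6, Q=-108) ⇒ KX; edges |K|=37/10, |X|=23/10
  updated: d(B,KX)=19/2, d(C,KX)=17/2, d(GZ,KX)=21/2, d(KX,O)=21/2, d(KX,P)=9
3. join B+O (d=5, Q=-71) ⇒ BO; edges |B|=-3/8, |O|=43/8
  updated: d(BO,C)=6, d(BO,GZ)=8, d(BO,KX)=15/2, d(BO,P)=9
4. join GZ+P (d=17/2, Q=-105/2) ⇒ GPZ; edges |GZ|=53/12, |P|=49/12
  updated: d(BO,GPZ)=17/4, d(C,GPZ)=8, d(GPZ,KX)=11/2
5. join BO+C (d=6, Q=-113/4) ⇒ BCO; edges |BO|=29/16, |C|=67/16
  updated: d(BCO,GPZ)=25/8, d(BCO,KX)=5
6. join BCO+GPZ (d=25/8, Q=-109/8) ⇒ BCGOPZ; edges |BCO|=21/16, |GPZ|=29/16
  updated: d(BCGOPZ,KX)=59/16
7. join BCGOPZ+KX (d=59/16) ⇒ BCGKOPXZ; edges |BCGOPZ|=59/32, |KX|=59/32
final tree: ((((B:-3/8,O:43/8):29/16,C:67/16):21/16,((G:5/6,Z:7/6):53/12,P:49/12):29/16):59/32,(K:37/10,X:23/10):59/32)
total length: 549/16

((((B:-3/8,O:43/8):29/16,C:67/16):21/16,((G:5/6,Z:7/6):53/12,P:49/12):29/16):59/32,(K:37/10,X:23/10):59/32)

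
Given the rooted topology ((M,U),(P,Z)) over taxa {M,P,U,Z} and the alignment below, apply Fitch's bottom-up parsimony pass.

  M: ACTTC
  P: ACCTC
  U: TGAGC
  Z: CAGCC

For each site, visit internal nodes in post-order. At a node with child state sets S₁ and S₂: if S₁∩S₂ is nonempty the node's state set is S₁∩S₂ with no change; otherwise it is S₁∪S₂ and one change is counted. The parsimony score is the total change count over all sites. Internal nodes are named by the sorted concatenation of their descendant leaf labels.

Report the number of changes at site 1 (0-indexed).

site 0, node MU: M={A} ∪ U={T} → {A,T} (+1)
site 0, node PZ: P={A} ∪ Z={C} → {A,C} (+1)
site 0, node MPUZ: MU={A,T} ∩ PZ={A,C} → {A} (+0)
site 1, node MU: M={C} ∪ U={G} → {C,G} (+1)
site 1, node PZ: P={C} ∪ Z={A} → {A,C} (+1)
site 1, node MPUZ: MU={C,G} ∩ PZ={A,C} → {C} (+0)
site 2, node MU: M={T} ∪ U={A} → {A,T} (+1)
site 2, node PZ: P={C} ∪ Z={G} → {C,G} (+1)
site 2, node MPUZ: MU={A,T} ∪ PZ={C,G} → {A,C,G,T} (+1)
site 3, node MU: M={T} ∪ U={G} → {G,T} (+1)
site 3, node PZ: P={T} ∪ Z={C} → {C,T} (+1)
site 3, node MPUZ: MU={G,T} ∩ PZ={C,T} → {T} (+0)
site 4, node MU: M={C} ∩ U={C} → {C} (+0)
site 4, node PZ: P={C} ∩ Z={C} → {C} (+0)
site 4, node MPUZ: MU={C} ∩ PZ={C} → {C} (+0)
per-site changes: [2, 2, 3, 2, 0]; total = 9

2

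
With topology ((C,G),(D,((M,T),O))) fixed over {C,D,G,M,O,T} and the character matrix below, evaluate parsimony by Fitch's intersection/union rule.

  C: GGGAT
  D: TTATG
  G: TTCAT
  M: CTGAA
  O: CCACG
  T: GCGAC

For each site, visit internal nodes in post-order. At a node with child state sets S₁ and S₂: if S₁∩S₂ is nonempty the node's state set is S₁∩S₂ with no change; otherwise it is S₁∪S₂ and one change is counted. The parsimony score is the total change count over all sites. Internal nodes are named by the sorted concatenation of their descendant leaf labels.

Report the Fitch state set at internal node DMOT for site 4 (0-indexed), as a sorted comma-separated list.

G

CG@0: {G} ∪ {T} = {G,T} (union, +1)
MT@0: {C} ∪ {G} = {C,G} (union, +1)
MOT@0: {C,G} ∩ {C} = {C} (intersection, +0)
DMOT@0: {T} ∪ {C} = {C,T} (union, +1)
CDGMOT@0: {G,T} ∩ {C,T} = {T} (intersection, +0)
CG@1: {G} ∪ {T} = {G,T} (union, +1)
MT@1: {T} ∪ {C} = {C,T} (union, +1)
MOT@1: {C,T} ∩ {C} = {C} (intersection, +0)
DMOT@1: {T} ∪ {C} = {C,T} (union, +1)
CDGMOT@1: {G,T} ∩ {C,T} = {T} (intersection, +0)
CG@2: {G} ∪ {C} = {C,G} (union, +1)
MT@2: {G} ∩ {G} = {G} (intersection, +0)
MOT@2: {G} ∪ {A} = {A,G} (union, +1)
DMOT@2: {A} ∩ {A,G} = {A} (intersection, +0)
CDGMOT@2: {C,G} ∪ {A} = {A,C,G} (union, +1)
CG@3: {A} ∩ {A} = {A} (intersection, +0)
MT@3: {A} ∩ {A} = {A} (intersection, +0)
MOT@3: {A} ∪ {C} = {A,C} (union, +1)
DMOT@3: {T} ∪ {A,C} = {A,C,T} (union, +1)
CDGMOT@3: {A} ∩ {A,C,T} = {A} (intersection, +0)
CG@4: {T} ∩ {T} = {T} (intersection, +0)
MT@4: {A} ∪ {C} = {A,C} (union, +1)
MOT@4: {A,C} ∪ {G} = {A,C,G} (union, +1)
DMOT@4: {G} ∩ {A,C,G} = {G} (intersection, +0)
CDGMOT@4: {T} ∪ {G} = {G,T} (union, +1)
per-site changes: [3, 3, 3, 2, 3]; total = 14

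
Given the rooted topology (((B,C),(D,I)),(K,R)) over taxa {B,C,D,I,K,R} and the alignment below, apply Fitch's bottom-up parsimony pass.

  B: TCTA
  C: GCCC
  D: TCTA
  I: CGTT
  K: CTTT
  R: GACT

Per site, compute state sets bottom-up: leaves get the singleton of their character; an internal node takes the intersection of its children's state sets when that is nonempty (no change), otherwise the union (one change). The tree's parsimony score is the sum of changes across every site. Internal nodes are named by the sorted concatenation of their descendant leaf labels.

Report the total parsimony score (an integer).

BC@0: {T} ∪ {G} = {G,T} (union, +1)
DI@0: {T} ∪ {C} = {C,T} (union, +1)
BCDI@0: {G,T} ∩ {C,T} = {T} (intersection, +0)
KR@0: {C} ∪ {G} = {C,G} (union, +1)
BCDIKR@0: {T} ∪ {C,G} = {C,G,T} (union, +1)
BC@1: {C} ∩ {C} = {C} (intersection, +0)
DI@1: {C} ∪ {G} = {C,G} (union, +1)
BCDI@1: {C} ∩ {C,G} = {C} (intersection, +0)
KR@1: {T} ∪ {A} = {A,T} (union, +1)
BCDIKR@1: {C} ∪ {A,T} = {A,C,T} (union, +1)
BC@2: {T} ∪ {C} = {C,T} (union, +1)
DI@2: {T} ∩ {T} = {T} (intersection, +0)
BCDI@2: {C,T} ∩ {T} = {T} (intersection, +0)
KR@2: {T} ∪ {C} = {C,T} (union, +1)
BCDIKR@2: {T} ∩ {C,T} = {T} (intersection, +0)
BC@3: {A} ∪ {C} = {A,C} (union, +1)
DI@3: {A} ∪ {T} = {A,T} (union, +1)
BCDI@3: {A,C} ∩ {A,T} = {A} (intersection, +0)
KR@3: {T} ∩ {T} = {T} (intersection, +0)
BCDIKR@3: {A} ∪ {T} = {A,T} (union, +1)
per-site changes: [4, 3, 2, 3]; total = 12

12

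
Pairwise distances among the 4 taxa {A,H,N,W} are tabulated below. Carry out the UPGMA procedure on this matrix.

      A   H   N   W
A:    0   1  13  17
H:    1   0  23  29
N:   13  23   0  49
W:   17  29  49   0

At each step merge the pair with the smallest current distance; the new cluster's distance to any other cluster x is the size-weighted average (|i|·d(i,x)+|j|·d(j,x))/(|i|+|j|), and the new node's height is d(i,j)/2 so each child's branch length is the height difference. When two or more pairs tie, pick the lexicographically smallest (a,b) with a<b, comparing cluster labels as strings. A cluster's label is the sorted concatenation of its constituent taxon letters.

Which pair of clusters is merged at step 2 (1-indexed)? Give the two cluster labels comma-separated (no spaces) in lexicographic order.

AH,N

1. join A+H (d=1) ⇒ AH; edges |A|=1/2, |H|=1/2
  updated: d(AH,N)=18, d(AH,W)=23
2. join AH+N (d=18) ⇒ AHN; edges |AH|=17/2, |N|=9
  updated: d(AHN,W)=95/3
3. join AHN+W (d=95/3) ⇒ AHNW; edges |AHN|=41/6, |W|=95/6
final tree: (((A:1/2,H:1/2):17/2,N:9):41/6,W:95/6)
total length: 247/6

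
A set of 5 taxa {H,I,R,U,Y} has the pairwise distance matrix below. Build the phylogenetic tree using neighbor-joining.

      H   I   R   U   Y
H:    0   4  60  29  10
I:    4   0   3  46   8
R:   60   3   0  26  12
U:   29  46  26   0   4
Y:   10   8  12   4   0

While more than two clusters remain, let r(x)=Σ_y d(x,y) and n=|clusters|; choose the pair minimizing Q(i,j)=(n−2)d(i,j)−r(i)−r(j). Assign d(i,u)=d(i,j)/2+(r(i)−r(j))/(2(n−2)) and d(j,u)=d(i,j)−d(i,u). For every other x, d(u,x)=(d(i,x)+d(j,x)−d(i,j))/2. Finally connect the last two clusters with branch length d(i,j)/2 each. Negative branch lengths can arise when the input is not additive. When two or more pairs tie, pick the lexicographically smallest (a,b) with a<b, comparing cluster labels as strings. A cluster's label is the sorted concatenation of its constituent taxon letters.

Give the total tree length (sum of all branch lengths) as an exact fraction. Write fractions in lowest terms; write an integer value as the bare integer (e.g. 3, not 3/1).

163/4

step 1: merge (I,R) at d=3, Q=-153; branch lengths I→-31/6, R→49/6; new cluster IR
  updated: d(H,IR)=61/2, d(IR,U)=69/2, d(IR,Y)=17/2
step 2: merge (H,IR) at d=61/2, Q=-82; branch lengths H→57/4, IR→65/4; new cluster HIR
  updated: d(HIR,U)=33/2, d(HIR,Y)=-6
step 3: merge (HIR,U) at d=33/2, Q=-29/2; branch lengths HIR→13/4, U→53/4; new cluster HIRU
  updated: d(HIRU,Y)=-37/4
step 4: merge (HIRU,Y) at d=-37/4; branch lengths HIRU→-37/8, Y→-37/8; new cluster HIRUY
final tree: (((H:57/4,(I:-31/6,R:49/6):65/4):13/4,U:53/4):-37/8,Y:-37/8)
total length: 163/4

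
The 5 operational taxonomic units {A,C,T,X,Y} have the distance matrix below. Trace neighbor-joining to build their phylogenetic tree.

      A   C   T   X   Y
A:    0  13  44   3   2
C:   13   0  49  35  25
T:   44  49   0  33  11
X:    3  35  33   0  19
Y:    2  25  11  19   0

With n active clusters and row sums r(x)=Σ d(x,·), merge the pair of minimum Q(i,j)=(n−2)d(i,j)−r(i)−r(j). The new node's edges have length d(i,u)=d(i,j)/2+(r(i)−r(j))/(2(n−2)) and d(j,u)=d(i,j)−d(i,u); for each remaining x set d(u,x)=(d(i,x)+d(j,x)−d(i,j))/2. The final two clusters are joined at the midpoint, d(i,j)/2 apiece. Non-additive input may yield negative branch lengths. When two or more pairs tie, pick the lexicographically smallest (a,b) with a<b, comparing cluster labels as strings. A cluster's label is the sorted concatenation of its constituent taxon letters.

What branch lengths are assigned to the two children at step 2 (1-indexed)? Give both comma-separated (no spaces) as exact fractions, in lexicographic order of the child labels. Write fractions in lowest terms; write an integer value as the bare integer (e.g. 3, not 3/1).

-5,18

step 1: merge (T,Y) at d=11, Q=-161; branch lengths T→113/6, Y→-47/6; new cluster TY
  updated: d(A,TY)=35/2, d(C,TY)=63/2, d(TY,X)=41/2
step 2: merge (A,C) at d=13, Q=-87; branch lengths A→-5, C→18; new cluster AC
  updated: d(AC,TY)=18, d(AC,X)=25/2
step 3: merge (AC,TY) at d=18, Q=-51; branch lengths AC→5, TY→13; new cluster ACTY
  updated: d(ACTY,X)=15/2
step 4: merge (ACTY,X) at d=15/2; branch lengths ACTY→15/4, X→15/4; new cluster ACTXY
final tree: (((A:-5,C:18):5,(T:113/6,Y:-47/6):13):15/4,X:15/4)
total length: 99/2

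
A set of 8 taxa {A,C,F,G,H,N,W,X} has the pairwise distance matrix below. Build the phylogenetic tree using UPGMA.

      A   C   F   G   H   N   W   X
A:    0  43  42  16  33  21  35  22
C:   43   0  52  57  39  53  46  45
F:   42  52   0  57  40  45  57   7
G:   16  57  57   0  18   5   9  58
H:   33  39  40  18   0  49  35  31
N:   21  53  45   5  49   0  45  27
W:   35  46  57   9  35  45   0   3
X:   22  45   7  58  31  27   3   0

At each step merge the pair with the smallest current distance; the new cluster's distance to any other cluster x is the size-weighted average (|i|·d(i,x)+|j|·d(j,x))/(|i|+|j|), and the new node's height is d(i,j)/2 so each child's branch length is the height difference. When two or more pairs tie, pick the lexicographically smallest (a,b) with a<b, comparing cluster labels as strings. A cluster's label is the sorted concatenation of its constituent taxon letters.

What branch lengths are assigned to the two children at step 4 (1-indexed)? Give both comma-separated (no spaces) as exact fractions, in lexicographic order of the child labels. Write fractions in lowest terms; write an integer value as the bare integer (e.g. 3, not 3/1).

step 1: merge (W,X) at d=3; branch lengths W→3/2, X→3/2; new cluster WX
  updated: d(A,WX)=57/2, d(C,WX)=91/2, d(F,WX)=32, d(G,WX)=67/2, d(H,WX)=33, d(N,WX)=36
step 2: merge (G,N) at d=5; branch lengths G→5/2, N→5/2; new cluster GN
  updated: d(A,GN)=37/2, d(C,GN)=55, d(F,GN)=51, d(GN,H)=67/2, d(GN,WX)=139/4
step 3: merge (A,GN) at d=37/2; branch lengths A→37/4, GN→27/4; new cluster AGN
  updated: d(AGN,C)=51, d(AGN,F)=48, d(AGN,H)=100/3, d(AGN,WX)=98/3
step 4: merge (F,WX) at d=32; branch lengths F→16, WX→29/2; new cluster FWX
  updated: d(AGN,FWX)=340/9, d(C,FWX)=143/3, d(FWX,H)=106/3
step 5: merge (AGN,H) at d=100/3; branch lengths AGN→89/12, H→50/3; new cluster AGHN
  updated: d(AGHN,C)=48, d(AGHN,FWX)=223/6
step 6: merge (AGHN,FWX) at d=223/6; branch lengths AGHN→23/12, FWX→31/12; new cluster AFGHNWX
  updated: d(AFGHNWX,C)=335/7
step 7: merge (AFGHNWX,C) at d=335/7; branch lengths AFGHNWX→449/84, C→335/14; new cluster ACFGHNWX
final tree: ((((A:37/4,(G:5/2,N:5/2):27/4):89/12,H:50/3):23/12,(F:16,(W:3/2,X:3/2):29/2):31/12):449/84,C:335/14)
total length: 1573/14

16,29/2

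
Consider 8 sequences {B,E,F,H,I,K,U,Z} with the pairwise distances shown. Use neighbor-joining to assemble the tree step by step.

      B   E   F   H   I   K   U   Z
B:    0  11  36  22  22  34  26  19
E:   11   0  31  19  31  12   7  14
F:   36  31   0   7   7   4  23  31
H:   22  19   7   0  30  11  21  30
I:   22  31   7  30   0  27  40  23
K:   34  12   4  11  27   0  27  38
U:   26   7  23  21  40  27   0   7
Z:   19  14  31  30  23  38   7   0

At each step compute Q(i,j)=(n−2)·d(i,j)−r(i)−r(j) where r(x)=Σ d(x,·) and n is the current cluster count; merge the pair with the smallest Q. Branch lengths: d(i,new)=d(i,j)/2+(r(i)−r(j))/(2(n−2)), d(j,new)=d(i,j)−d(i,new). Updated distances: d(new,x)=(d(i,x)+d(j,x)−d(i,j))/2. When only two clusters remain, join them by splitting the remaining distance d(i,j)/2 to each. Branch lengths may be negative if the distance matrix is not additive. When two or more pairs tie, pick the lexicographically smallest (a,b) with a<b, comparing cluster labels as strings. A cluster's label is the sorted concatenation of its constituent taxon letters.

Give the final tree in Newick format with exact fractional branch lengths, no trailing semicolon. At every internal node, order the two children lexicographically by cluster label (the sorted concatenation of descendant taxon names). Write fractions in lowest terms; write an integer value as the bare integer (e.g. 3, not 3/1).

1. join F+I (d=7, Q=-277) ⇒ FI; edges |F|=1/12, |I|=83/12
  updated: d(B,FI)=51/2, d(E,FI)=55/2, d(FI,H)=15, d(FI,K)=12, d(FI,U)=28, d(FI,Z)=47/2
2. join U+Z (d=7, Q=-425/2) ⇒ UZ; edges |U|=39/20, |Z|=101/20
  updated: d(B,UZ)=19, d(E,UZ)=7, d(FI,UZ)=89/4, d(H,UZ)=22, d(K,UZ)=29
3. join FI+K (d=12, Q=-609/4) ⇒ FIK; edges |FI|=209/32, |K|=175/32
  updated: d(B,FIK)=95/4, d(E,FIK)=55/4, d(FIK,H)=7, d(FIK,UZ)=157/8
4. join FIK+H (d=7, Q=-905/8) ⇒ FHIK; edges |FIK|=121/48, |H|=215/48
  updated: d(B,FHIK)=155/8, d(E,FHIK)=103/8, d(FHIK,UZ)=277/16
5. join B+FHIK (d=155/8, Q=-963/16) ⇒ BFHIK; edges |B|=617/64, |FHIK|=623/64
  updated: d(BFHIK,E)=9/4, d(BFHIK,UZ)=271/32
6. join BFHIK+E (d=9/4, Q=-567/32) ⇒ BEFHIK; edges |BFHIK|=119/64, |E|=25/64
  updated: d(BEFHIK,UZ)=423/64
7. join BEFHIK+UZ (d=423/64) ⇒ BEFHIKUZ; edges |BEFHIK|=423/128, |UZ|=423/128
final tree: (((B:617/64,(((F:1/12,I:83/12):209/32,K:175/32):121/48,H:215/48):623/64):119/64,E:25/64):423/128,(U:39/20,Z:101/20):423/128)
total length: 3919/64

(((B:617/64,(((F:1/12,I:83/12):209/32,K:175/32):121/48,H:215/48):623/64):119/64,E:25/64):423/128,(U:39/20,Z:101/20):423/128)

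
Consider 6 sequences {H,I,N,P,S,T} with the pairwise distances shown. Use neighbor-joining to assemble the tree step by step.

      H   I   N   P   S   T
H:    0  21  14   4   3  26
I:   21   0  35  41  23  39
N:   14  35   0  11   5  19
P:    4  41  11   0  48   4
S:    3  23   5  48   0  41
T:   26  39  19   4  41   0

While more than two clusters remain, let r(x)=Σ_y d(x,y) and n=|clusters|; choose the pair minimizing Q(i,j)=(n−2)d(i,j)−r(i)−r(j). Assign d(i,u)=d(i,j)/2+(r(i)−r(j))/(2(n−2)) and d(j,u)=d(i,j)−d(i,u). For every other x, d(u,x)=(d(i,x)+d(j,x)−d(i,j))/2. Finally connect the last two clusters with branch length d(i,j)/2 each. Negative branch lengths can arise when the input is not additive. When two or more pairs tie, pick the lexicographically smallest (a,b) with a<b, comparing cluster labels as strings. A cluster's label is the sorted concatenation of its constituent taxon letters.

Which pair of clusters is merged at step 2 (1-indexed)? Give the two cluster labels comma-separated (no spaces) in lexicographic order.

N,PT

1. join P+T (d=4, Q=-221) ⇒ PT; edges |P|=-5/8, |T|=37/8
  updated: d(H,PT)=13, d(I,PT)=38, d(N,PT)=13, d(PT,S)=85/2
2. join N+PT (d=13, Q=-269/2) ⇒ NPT; edges |N|=-1/12, |PT|=157/12
  updated: d(H,NPT)=7, d(I,NPT)=30, d(NPT,S)=69/4
3. join H+NPT (d=7, Q=-285/4) ⇒ HNPT; edges |H|=-37/16, |NPT|=149/16
  updated: d(HNPT,I)=22, d(HNPT,S)=53/8
4. join HNPT+I (d=22, Q=-413/8) ⇒ HINPT; edges |HNPT|=45/16, |I|=307/16
  updated: d(HINPT,S)=61/16
5. join HINPT+S (d=61/16) ⇒ HINPST; edges |HINPT|=61/32, |S|=61/32
final tree: (((H:-37/16,(N:-1/12,(P:-5/8,T:37/8):157/12):149/16):45/16,I:307/16):61/32,S:61/32)
total length: 797/16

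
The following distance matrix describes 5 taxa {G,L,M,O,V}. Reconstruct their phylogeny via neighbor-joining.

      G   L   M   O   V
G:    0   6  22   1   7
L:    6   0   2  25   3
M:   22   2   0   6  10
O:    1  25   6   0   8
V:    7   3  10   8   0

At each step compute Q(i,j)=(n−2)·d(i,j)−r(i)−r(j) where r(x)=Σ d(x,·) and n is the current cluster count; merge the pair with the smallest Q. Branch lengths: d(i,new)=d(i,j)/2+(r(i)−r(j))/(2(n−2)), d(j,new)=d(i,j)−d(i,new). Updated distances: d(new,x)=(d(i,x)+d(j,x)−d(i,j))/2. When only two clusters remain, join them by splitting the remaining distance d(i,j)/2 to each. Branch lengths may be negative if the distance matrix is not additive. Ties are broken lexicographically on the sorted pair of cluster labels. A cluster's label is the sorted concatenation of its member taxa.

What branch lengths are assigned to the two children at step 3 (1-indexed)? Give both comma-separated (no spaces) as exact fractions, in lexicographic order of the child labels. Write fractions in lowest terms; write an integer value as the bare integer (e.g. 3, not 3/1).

1. join G+O (d=1, Q=-73) ⇒ GO; edges |G|=-1/6, |O|=7/6
  updated: d(GO,L)=15, d(GO,M)=27/2, d(GO,V)=7
2. join GO+V (d=7, Q=-83/2) ⇒ GOV; edges |GO|=59/8, |V|=-3/8
  updated: d(GOV,L)=11/2, d(GOV,M)=33/4
3. join GOV+L (d=11/2, Q=-63/4) ⇒ GLOV; edges |GOV|=47/8, |L|=-3/8
  updated: d(GLOV,M)=19/8
4. join GLOV+M (d=19/8) ⇒ GLMOV; edges |GLOV|=19/16, |M|=19/16
final tree: ((((G:-1/6,O:7/6):59/8,V:-3/8):47/8,L:-3/8):19/16,M:19/16)
total length: 127/8

47/8,-3/8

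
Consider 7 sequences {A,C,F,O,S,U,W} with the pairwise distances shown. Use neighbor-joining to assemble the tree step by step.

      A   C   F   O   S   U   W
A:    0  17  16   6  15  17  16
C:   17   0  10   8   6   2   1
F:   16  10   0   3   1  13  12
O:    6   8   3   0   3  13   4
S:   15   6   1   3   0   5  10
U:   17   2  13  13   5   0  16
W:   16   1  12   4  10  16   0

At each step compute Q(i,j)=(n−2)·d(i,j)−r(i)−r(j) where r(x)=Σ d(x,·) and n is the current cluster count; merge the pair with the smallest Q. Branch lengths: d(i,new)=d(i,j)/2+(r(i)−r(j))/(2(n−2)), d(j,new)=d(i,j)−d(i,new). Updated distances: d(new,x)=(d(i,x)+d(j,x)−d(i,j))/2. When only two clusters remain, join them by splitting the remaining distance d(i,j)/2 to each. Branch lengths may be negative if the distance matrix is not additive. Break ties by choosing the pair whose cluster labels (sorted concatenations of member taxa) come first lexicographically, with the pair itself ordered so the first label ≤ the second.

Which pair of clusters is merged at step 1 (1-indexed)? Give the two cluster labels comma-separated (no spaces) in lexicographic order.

C,U

1. join C+U (d=2, Q=-100) ⇒ CU; edges |C|=-6/5, |U|=16/5
  updated: d(A,CU)=16, d(CU,F)=21/2, d(CU,O)=19/2, d(CU,S)=9/2, d(CU,W)=15/2
2. join F+S (d=1, Q=-72) ⇒ FS; edges |F|=13/8, |S|=-5/8
  updated: d(A,FS)=15, d(CU,FS)=7, d(FS,O)=5/2, d(FS,W)=21/2
3. join A+O (d=6, Q=-57) ⇒ AO; edges |A|=49/6, |O|=-13/6
  updated: d(AO,CU)=39/4, d(AO,FS)=23/4, d(AO,W)=7
4. join AO+FS (d=23/4, Q=-137/4) ⇒ AFOS; edges |AO|=43/16, |FS|=49/16
  updated: d(AFOS,CU)=11/2, d(AFOS,W)=47/8
5. join AFOS+CU (d=11/2, Q=-151/8) ⇒ ACFOSU; edges |AFOS|=31/16, |CU|=57/16
  updated: d(ACFOSU,W)=63/16
6. join ACFOSU+W (d=63/16) ⇒ ACFOSUW; edges |ACFOSU|=63/32, |W|=63/32
final tree: ((((A:49/6,O:-13/6):43/16,(F:13/8,S:-5/8):49/16):31/16,(C:-6/5,U:16/5):57/16):63/32,W:63/32)
total length: 387/16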